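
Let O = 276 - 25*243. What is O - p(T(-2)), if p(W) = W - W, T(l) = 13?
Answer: -5799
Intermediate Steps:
p(W) = 0
O = -5799 (O = 276 - 6075 = -5799)
O - p(T(-2)) = -5799 - 1*0 = -5799 + 0 = -5799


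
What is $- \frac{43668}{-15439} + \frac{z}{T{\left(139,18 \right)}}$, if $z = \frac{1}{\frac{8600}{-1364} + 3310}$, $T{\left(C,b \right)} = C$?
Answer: $\frac{6838057733819}{2417621417760} \approx 2.8284$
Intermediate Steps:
$z = \frac{341}{1126560}$ ($z = \frac{1}{8600 \left(- \frac{1}{1364}\right) + 3310} = \frac{1}{- \frac{2150}{341} + 3310} = \frac{1}{\frac{1126560}{341}} = \frac{341}{1126560} \approx 0.00030269$)
$- \frac{43668}{-15439} + \frac{z}{T{\left(139,18 \right)}} = - \frac{43668}{-15439} + \frac{341}{1126560 \cdot 139} = \left(-43668\right) \left(- \frac{1}{15439}\right) + \frac{341}{1126560} \cdot \frac{1}{139} = \frac{43668}{15439} + \frac{341}{156591840} = \frac{6838057733819}{2417621417760}$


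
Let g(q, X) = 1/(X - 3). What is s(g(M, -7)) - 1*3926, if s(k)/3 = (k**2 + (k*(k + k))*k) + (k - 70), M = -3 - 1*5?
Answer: -1034069/250 ≈ -4136.3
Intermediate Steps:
M = -8 (M = -3 - 5 = -8)
g(q, X) = 1/(-3 + X)
s(k) = -210 + 3*k + 3*k**2 + 6*k**3 (s(k) = 3*((k**2 + (k*(k + k))*k) + (k - 70)) = 3*((k**2 + (k*(2*k))*k) + (-70 + k)) = 3*((k**2 + (2*k**2)*k) + (-70 + k)) = 3*((k**2 + 2*k**3) + (-70 + k)) = 3*(-70 + k + k**2 + 2*k**3) = -210 + 3*k + 3*k**2 + 6*k**3)
s(g(M, -7)) - 1*3926 = (-210 + 3/(-3 - 7) + 3*(1/(-3 - 7))**2 + 6*(1/(-3 - 7))**3) - 1*3926 = (-210 + 3/(-10) + 3*(1/(-10))**2 + 6*(1/(-10))**3) - 3926 = (-210 + 3*(-1/10) + 3*(-1/10)**2 + 6*(-1/10)**3) - 3926 = (-210 - 3/10 + 3*(1/100) + 6*(-1/1000)) - 3926 = (-210 - 3/10 + 3/100 - 3/500) - 3926 = -52569/250 - 3926 = -1034069/250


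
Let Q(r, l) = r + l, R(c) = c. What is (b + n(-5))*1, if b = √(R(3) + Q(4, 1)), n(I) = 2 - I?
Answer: 7 + 2*√2 ≈ 9.8284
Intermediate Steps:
Q(r, l) = l + r
b = 2*√2 (b = √(3 + (1 + 4)) = √(3 + 5) = √8 = 2*√2 ≈ 2.8284)
(b + n(-5))*1 = (2*√2 + (2 - 1*(-5)))*1 = (2*√2 + (2 + 5))*1 = (2*√2 + 7)*1 = (7 + 2*√2)*1 = 7 + 2*√2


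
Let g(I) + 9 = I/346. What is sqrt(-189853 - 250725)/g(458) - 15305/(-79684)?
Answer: 15305/79684 - 173*I*sqrt(440578)/1328 ≈ 0.19207 - 86.469*I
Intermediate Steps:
g(I) = -9 + I/346
sqrt(-189853 - 250725)/g(458) - 15305/(-79684) = sqrt(-189853 - 250725)/(-9 + (1/346)*458) - 15305/(-79684) = sqrt(-440578)/(-9 + 229/173) - 15305*(-1/79684) = (I*sqrt(440578))/(-1328/173) + 15305/79684 = (I*sqrt(440578))*(-173/1328) + 15305/79684 = -173*I*sqrt(440578)/1328 + 15305/79684 = 15305/79684 - 173*I*sqrt(440578)/1328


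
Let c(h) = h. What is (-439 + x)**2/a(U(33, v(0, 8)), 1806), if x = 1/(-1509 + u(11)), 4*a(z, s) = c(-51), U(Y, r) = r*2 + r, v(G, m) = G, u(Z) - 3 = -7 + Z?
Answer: -8525111091/564001 ≈ -15115.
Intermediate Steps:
u(Z) = -4 + Z (u(Z) = 3 + (-7 + Z) = -4 + Z)
U(Y, r) = 3*r (U(Y, r) = 2*r + r = 3*r)
a(z, s) = -51/4 (a(z, s) = (1/4)*(-51) = -51/4)
x = -1/1502 (x = 1/(-1509 + (-4 + 11)) = 1/(-1509 + 7) = 1/(-1502) = -1/1502 ≈ -0.00066578)
(-439 + x)**2/a(U(33, v(0, 8)), 1806) = (-439 - 1/1502)**2/(-51/4) = (-659379/1502)**2*(-4/51) = (434780665641/2256004)*(-4/51) = -8525111091/564001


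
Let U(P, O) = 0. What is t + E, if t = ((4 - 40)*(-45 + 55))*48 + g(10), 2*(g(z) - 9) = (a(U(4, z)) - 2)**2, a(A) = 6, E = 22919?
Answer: 5656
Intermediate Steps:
g(z) = 17 (g(z) = 9 + (6 - 2)**2/2 = 9 + (1/2)*4**2 = 9 + (1/2)*16 = 9 + 8 = 17)
t = -17263 (t = ((4 - 40)*(-45 + 55))*48 + 17 = -36*10*48 + 17 = -360*48 + 17 = -17280 + 17 = -17263)
t + E = -17263 + 22919 = 5656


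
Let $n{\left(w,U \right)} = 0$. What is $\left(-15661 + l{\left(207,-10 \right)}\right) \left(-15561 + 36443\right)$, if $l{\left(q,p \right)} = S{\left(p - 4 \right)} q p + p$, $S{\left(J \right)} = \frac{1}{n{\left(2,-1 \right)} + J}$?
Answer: $- \frac{2269079884}{7} \approx -3.2415 \cdot 10^{8}$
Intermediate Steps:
$S{\left(J \right)} = \frac{1}{J}$ ($S{\left(J \right)} = \frac{1}{0 + J} = \frac{1}{J}$)
$l{\left(q,p \right)} = p + \frac{p q}{-4 + p}$ ($l{\left(q,p \right)} = \frac{q}{p - 4} p + p = \frac{q}{-4 + p} p + p = \frac{p q}{-4 + p} + p = p + \frac{p q}{-4 + p}$)
$\left(-15661 + l{\left(207,-10 \right)}\right) \left(-15561 + 36443\right) = \left(-15661 - \frac{10 \left(-4 - 10 + 207\right)}{-4 - 10}\right) \left(-15561 + 36443\right) = \left(-15661 - 10 \frac{1}{-14} \cdot 193\right) 20882 = \left(-15661 - \left(- \frac{5}{7}\right) 193\right) 20882 = \left(-15661 + \frac{965}{7}\right) 20882 = \left(- \frac{108662}{7}\right) 20882 = - \frac{2269079884}{7}$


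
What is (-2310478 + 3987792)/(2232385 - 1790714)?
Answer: 1677314/441671 ≈ 3.7977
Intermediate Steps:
(-2310478 + 3987792)/(2232385 - 1790714) = 1677314/441671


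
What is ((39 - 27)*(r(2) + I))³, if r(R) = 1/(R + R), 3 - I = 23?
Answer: -13312053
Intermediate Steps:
I = -20 (I = 3 - 1*23 = 3 - 23 = -20)
r(R) = 1/(2*R)
((39 - 27)*(r(2) + I))³ = ((39 - 27)*((½)/2 - 20))³ = (12*((½)*(½) - 20))³ = (12*(¼ - 20))³ = (12*(-79/4))³ = (-237)³ = -13312053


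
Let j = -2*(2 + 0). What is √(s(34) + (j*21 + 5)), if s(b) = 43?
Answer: 6*I ≈ 6.0*I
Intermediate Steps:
j = -4 (j = -2*2 = -4)
√(s(34) + (j*21 + 5)) = √(43 + (-4*21 + 5)) = √(43 + (-84 + 5)) = √(43 - 79) = √(-36) = 6*I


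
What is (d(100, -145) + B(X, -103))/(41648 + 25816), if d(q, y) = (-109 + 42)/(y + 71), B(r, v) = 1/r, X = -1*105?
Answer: 6961/524195280 ≈ 1.3279e-5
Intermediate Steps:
X = -105
d(q, y) = -67/(71 + y)
(d(100, -145) + B(X, -103))/(41648 + 25816) = (-67/(71 - 145) + 1/(-105))/(41648 + 25816) = (-67/(-74) - 1/105)/67464 = (-67*(-1/74) - 1/105)*(1/67464) = (67/74 - 1/105)*(1/67464) = (6961/7770)*(1/67464) = 6961/524195280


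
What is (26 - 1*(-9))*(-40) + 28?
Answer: -1372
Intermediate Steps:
(26 - 1*(-9))*(-40) + 28 = (26 + 9)*(-40) + 28 = 35*(-40) + 28 = -1400 + 28 = -1372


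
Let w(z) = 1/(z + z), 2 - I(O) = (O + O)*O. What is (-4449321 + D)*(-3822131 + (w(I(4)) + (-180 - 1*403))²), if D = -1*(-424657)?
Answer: 6306649111319837/450 ≈ 1.4015e+13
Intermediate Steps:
I(O) = 2 - 2*O² (I(O) = 2 - (O + O)*O = 2 - 2*O*O = 2 - 2*O²)
w(z) = 1/(2*z)
D = 424657
(-4449321 + D)*(-3822131 + (w(I(4)) + (-180 - 1*403))²) = (-4449321 + 424657)*(-3822131 + (1/(2*(2 - 2*4²)) + (-180 - 1*403))²) = -4024664*(-3822131 + (1/(2*(2 - 2*16)) + (-180 - 403))²) = -4024664*(-3822131 + (1/(2*(2 - 32)) - 583)²) = -4024664*(-3822131 + ((½)/(-30) - 583)²) = -4024664*(-3822131 + ((½)*(-1/30) - 583)²) = -4024664*(-3822131 + (-1/60 - 583)²) = -4024664*(-3822131 + (-34981/60)²) = -4024664*(-3822131 + 1223670361/3600) = -4024664*(-12536001239/3600) = 6306649111319837/450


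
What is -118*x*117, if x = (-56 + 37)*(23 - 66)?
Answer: -11279502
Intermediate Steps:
x = 817 (x = -19*(-43) = 817)
-118*x*117 = -118*817*117 = -96406*117 = -11279502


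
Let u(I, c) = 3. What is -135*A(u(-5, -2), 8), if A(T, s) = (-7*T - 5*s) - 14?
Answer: 10125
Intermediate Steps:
A(T, s) = -14 - 7*T - 5*s
-135*A(u(-5, -2), 8) = -135*(-14 - 7*3 - 5*8) = -135*(-14 - 21 - 40) = -135*(-75) = 10125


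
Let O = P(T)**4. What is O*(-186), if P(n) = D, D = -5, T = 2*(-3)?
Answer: -116250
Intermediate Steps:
T = -6
P(n) = -5
O = 625 (O = (-5)**4 = 625)
O*(-186) = 625*(-186) = -116250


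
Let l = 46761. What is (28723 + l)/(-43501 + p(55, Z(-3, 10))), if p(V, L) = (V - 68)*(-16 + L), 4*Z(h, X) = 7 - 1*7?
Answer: -75484/43293 ≈ -1.7436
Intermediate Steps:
Z(h, X) = 0 (Z(h, X) = (7 - 1*7)/4 = (7 - 7)/4 = (¼)*0 = 0)
p(V, L) = (-68 + V)*(-16 + L)
(28723 + l)/(-43501 + p(55, Z(-3, 10))) = (28723 + 46761)/(-43501 + (1088 - 68*0 - 16*55 + 0*55)) = 75484/(-43501 + (1088 + 0 - 880 + 0)) = 75484/(-43501 + 208) = 75484/(-43293) = 75484*(-1/43293) = -75484/43293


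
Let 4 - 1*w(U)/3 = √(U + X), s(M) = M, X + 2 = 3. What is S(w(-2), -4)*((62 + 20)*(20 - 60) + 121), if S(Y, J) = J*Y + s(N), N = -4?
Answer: 164268 - 37908*I ≈ 1.6427e+5 - 37908.0*I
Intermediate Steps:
X = 1 (X = -2 + 3 = 1)
w(U) = 12 - 3*√(1 + U) (w(U) = 12 - 3*√(U + 1) = 12 - 3*√(1 + U))
S(Y, J) = -4 + J*Y (S(Y, J) = J*Y - 4 = -4 + J*Y)
S(w(-2), -4)*((62 + 20)*(20 - 60) + 121) = (-4 - 4*(12 - 3*√(1 - 2)))*((62 + 20)*(20 - 60) + 121) = (-4 - 4*(12 - 3*I))*(82*(-40) + 121) = (-4 - 4*(12 - 3*I))*(-3280 + 121) = (-4 + (-48 + 12*I))*(-3159) = (-52 + 12*I)*(-3159) = 164268 - 37908*I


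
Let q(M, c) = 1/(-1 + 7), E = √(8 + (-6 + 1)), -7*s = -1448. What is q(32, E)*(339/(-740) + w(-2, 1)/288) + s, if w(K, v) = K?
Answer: 231361597/1118880 ≈ 206.78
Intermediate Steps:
s = 1448/7 (s = -⅐*(-1448) = 1448/7 ≈ 206.86)
E = √3 (E = √(8 - 5) = √3 ≈ 1.7320)
q(M, c) = ⅙ (q(M, c) = 1/6 = ⅙)
q(32, E)*(339/(-740) + w(-2, 1)/288) + s = (339/(-740) - 2/288)/6 + 1448/7 = (339*(-1/740) - 2*1/288)/6 + 1448/7 = (-339/740 - 1/144)/6 + 1448/7 = (⅙)*(-12389/26640) + 1448/7 = -12389/159840 + 1448/7 = 231361597/1118880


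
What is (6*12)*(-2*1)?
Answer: -144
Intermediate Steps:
(6*12)*(-2*1) = 72*(-2) = -144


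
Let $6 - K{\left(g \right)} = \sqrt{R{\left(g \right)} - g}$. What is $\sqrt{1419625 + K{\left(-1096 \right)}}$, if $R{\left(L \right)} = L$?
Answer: $\sqrt{1419631} \approx 1191.5$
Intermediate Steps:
$K{\left(g \right)} = 6$ ($K{\left(g \right)} = 6 - \sqrt{g - g} = 6 - \sqrt{0} = 6 - 0 = 6 + 0 = 6$)
$\sqrt{1419625 + K{\left(-1096 \right)}} = \sqrt{1419625 + 6} = \sqrt{1419631}$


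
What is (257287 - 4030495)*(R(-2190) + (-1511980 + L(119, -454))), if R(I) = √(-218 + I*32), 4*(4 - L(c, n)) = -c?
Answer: 5704887686070 - 3773208*I*√70298 ≈ 5.7049e+12 - 1.0004e+9*I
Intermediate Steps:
L(c, n) = 4 + c/4 (L(c, n) = 4 - (-1)*c/4 = 4 + c/4)
R(I) = √(-218 + 32*I)
(257287 - 4030495)*(R(-2190) + (-1511980 + L(119, -454))) = (257287 - 4030495)*(√(-218 + 32*(-2190)) + (-1511980 + (4 + (¼)*119))) = -3773208*(√(-218 - 70080) + (-1511980 + (4 + 119/4))) = -3773208*(√(-70298) + (-1511980 + 135/4)) = -3773208*(I*√70298 - 6047785/4) = -3773208*(-6047785/4 + I*√70298) = 5704887686070 - 3773208*I*√70298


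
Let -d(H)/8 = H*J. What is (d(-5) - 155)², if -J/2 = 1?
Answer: 55225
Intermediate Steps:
J = -2 (J = -2*1 = -2)
d(H) = 16*H (d(H) = -8*H*(-2) = -(-16)*H = 16*H)
(d(-5) - 155)² = (16*(-5) - 155)² = (-80 - 155)² = (-235)² = 55225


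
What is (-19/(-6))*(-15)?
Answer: -95/2 ≈ -47.500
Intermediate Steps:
(-19/(-6))*(-15) = -1/6*(-19)*(-15) = (19/6)*(-15) = -95/2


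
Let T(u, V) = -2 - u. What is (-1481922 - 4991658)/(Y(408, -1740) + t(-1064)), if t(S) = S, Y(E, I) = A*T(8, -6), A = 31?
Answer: 1078930/229 ≈ 4711.5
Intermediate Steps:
Y(E, I) = -310 (Y(E, I) = 31*(-2 - 1*8) = 31*(-2 - 8) = 31*(-10) = -310)
(-1481922 - 4991658)/(Y(408, -1740) + t(-1064)) = (-1481922 - 4991658)/(-310 - 1064) = -6473580/(-1374) = -6473580*(-1/1374) = 1078930/229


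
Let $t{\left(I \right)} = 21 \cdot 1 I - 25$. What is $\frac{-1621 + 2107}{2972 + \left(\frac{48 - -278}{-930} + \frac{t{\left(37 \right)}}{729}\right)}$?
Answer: $\frac{54915570}{335898091} \approx 0.16349$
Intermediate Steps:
$t{\left(I \right)} = -25 + 21 I$ ($t{\left(I \right)} = 21 I - 25 = -25 + 21 I$)
$\frac{-1621 + 2107}{2972 + \left(\frac{48 - -278}{-930} + \frac{t{\left(37 \right)}}{729}\right)} = \frac{-1621 + 2107}{2972 + \left(\frac{48 - -278}{-930} + \frac{-25 + 21 \cdot 37}{729}\right)} = \frac{486}{2972 + \left(\left(48 + 278\right) \left(- \frac{1}{930}\right) + \left(-25 + 777\right) \frac{1}{729}\right)} = \frac{486}{2972 + \left(326 \left(- \frac{1}{930}\right) + 752 \cdot \frac{1}{729}\right)} = \frac{486}{2972 + \left(- \frac{163}{465} + \frac{752}{729}\right)} = \frac{486}{2972 + \frac{76951}{112995}} = \frac{486}{\frac{335898091}{112995}} = 486 \cdot \frac{112995}{335898091} = \frac{54915570}{335898091}$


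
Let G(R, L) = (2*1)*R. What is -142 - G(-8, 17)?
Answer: -126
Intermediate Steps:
G(R, L) = 2*R
-142 - G(-8, 17) = -142 - 2*(-8) = -142 - 1*(-16) = -142 + 16 = -126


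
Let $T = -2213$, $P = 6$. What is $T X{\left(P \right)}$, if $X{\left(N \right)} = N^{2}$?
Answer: $-79668$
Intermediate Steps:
$T X{\left(P \right)} = - 2213 \cdot 6^{2} = \left(-2213\right) 36 = -79668$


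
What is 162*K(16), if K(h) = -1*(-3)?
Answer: 486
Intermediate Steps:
K(h) = 3
162*K(16) = 162*3 = 486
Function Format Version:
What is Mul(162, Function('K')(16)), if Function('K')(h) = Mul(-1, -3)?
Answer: 486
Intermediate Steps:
Function('K')(h) = 3
Mul(162, Function('K')(16)) = Mul(162, 3) = 486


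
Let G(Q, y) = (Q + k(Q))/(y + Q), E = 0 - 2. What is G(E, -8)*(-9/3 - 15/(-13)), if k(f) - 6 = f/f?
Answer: 12/13 ≈ 0.92308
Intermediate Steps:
E = -2
k(f) = 7 (k(f) = 6 + f/f = 6 + 1 = 7)
G(Q, y) = (7 + Q)/(Q + y) (G(Q, y) = (Q + 7)/(y + Q) = (7 + Q)/(Q + y))
G(E, -8)*(-9/3 - 15/(-13)) = ((7 - 2)/(-2 - 8))*(-9/3 - 15/(-13)) = (5/(-10))*(-9*⅓ - 15*(-1/13)) = (-⅒*5)*(-3 + 15/13) = -½*(-24/13) = 12/13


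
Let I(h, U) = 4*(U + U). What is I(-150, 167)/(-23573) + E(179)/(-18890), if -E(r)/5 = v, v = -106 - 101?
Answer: -9927019/89058794 ≈ -0.11147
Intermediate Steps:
v = -207
E(r) = 1035 (E(r) = -5*(-207) = 1035)
I(h, U) = 8*U (I(h, U) = 4*(2*U) = 8*U)
I(-150, 167)/(-23573) + E(179)/(-18890) = (8*167)/(-23573) + 1035/(-18890) = 1336*(-1/23573) + 1035*(-1/18890) = -1336/23573 - 207/3778 = -9927019/89058794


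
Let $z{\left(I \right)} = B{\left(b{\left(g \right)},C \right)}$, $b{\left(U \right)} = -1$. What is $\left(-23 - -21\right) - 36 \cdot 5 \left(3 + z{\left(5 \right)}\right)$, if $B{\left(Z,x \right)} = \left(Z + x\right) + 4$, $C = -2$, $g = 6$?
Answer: $-722$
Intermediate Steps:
$B{\left(Z,x \right)} = 4 + Z + x$
$z{\left(I \right)} = 1$ ($z{\left(I \right)} = 4 - 1 - 2 = 1$)
$\left(-23 - -21\right) - 36 \cdot 5 \left(3 + z{\left(5 \right)}\right) = \left(-23 - -21\right) - 36 \cdot 5 \left(3 + 1\right) = \left(-23 + 21\right) - 36 \cdot 5 \cdot 4 = -2 - 720 = -722$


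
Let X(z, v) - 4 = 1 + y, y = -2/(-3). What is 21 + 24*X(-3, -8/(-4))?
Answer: 157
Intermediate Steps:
y = ⅔ (y = -2*(-⅓) = ⅔ ≈ 0.66667)
X(z, v) = 17/3 (X(z, v) = 4 + (1 + ⅔) = 4 + 5/3 = 17/3)
21 + 24*X(-3, -8/(-4)) = 21 + 24*(17/3) = 21 + 136 = 157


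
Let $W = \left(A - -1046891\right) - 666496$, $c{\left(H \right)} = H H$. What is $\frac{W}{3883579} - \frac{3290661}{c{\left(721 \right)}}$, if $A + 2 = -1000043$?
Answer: $- \frac{1871665918767}{288406227277} \approx -6.4897$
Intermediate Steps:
$c{\left(H \right)} = H^{2}$
$A = -1000045$ ($A = -2 - 1000043 = -1000045$)
$W = -619650$ ($W = \left(-1000045 - -1046891\right) - 666496 = \left(-1000045 + 1046891\right) - 666496 = 46846 - 666496 = -619650$)
$\frac{W}{3883579} - \frac{3290661}{c{\left(721 \right)}} = - \frac{619650}{3883579} - \frac{3290661}{721^{2}} = \left(-619650\right) \frac{1}{3883579} - \frac{3290661}{519841} = - \frac{619650}{3883579} - \frac{3290661}{519841} = - \frac{1871665918767}{288406227277}$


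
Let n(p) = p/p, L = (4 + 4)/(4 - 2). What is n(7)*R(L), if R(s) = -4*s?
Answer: -16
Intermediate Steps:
L = 4 (L = 8/2 = 8*(½) = 4)
n(p) = 1
n(7)*R(L) = 1*(-4*4) = 1*(-16) = -16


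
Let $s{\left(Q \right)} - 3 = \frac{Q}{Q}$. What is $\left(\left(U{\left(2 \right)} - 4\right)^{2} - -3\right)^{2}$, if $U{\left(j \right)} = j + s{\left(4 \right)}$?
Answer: $49$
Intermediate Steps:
$s{\left(Q \right)} = 4$ ($s{\left(Q \right)} = 3 + \frac{Q}{Q} = 3 + 1 = 4$)
$U{\left(j \right)} = 4 + j$ ($U{\left(j \right)} = j + 4 = 4 + j$)
$\left(\left(U{\left(2 \right)} - 4\right)^{2} - -3\right)^{2} = \left(\left(\left(4 + 2\right) - 4\right)^{2} - -3\right)^{2} = \left(\left(6 - 4\right)^{2} + \left(-1 + 4\right)\right)^{2} = \left(2^{2} + 3\right)^{2} = \left(4 + 3\right)^{2} = 7^{2} = 49$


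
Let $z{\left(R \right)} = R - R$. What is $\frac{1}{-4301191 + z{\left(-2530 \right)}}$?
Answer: $- \frac{1}{4301191} \approx -2.3249 \cdot 10^{-7}$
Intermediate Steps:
$z{\left(R \right)} = 0$
$\frac{1}{-4301191 + z{\left(-2530 \right)}} = \frac{1}{-4301191 + 0} = \frac{1}{-4301191} = - \frac{1}{4301191}$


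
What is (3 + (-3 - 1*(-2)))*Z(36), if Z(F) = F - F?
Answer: 0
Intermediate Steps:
Z(F) = 0
(3 + (-3 - 1*(-2)))*Z(36) = (3 + (-3 - 1*(-2)))*0 = (3 + (-3 + 2))*0 = (3 - 1)*0 = 2*0 = 0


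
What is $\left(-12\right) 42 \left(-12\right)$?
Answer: $6048$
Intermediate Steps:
$\left(-12\right) 42 \left(-12\right) = \left(-504\right) \left(-12\right) = 6048$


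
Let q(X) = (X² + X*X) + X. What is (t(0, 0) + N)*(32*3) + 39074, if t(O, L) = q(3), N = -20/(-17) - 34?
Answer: 644962/17 ≈ 37939.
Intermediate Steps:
N = -558/17 (N = -20*(-1/17) - 34 = 20/17 - 34 = -558/17 ≈ -32.824)
q(X) = X + 2*X² (q(X) = (X² + X²) + X = 2*X² + X = X + 2*X²)
t(O, L) = 21 (t(O, L) = 3*(1 + 2*3) = 3*(1 + 6) = 3*7 = 21)
(t(0, 0) + N)*(32*3) + 39074 = (21 - 558/17)*(32*3) + 39074 = -201/17*96 + 39074 = -19296/17 + 39074 = 644962/17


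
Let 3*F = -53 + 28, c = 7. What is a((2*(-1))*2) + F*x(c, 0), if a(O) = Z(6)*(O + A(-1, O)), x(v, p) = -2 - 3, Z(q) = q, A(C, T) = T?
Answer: -19/3 ≈ -6.3333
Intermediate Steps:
x(v, p) = -5
F = -25/3 (F = (-53 + 28)/3 = (⅓)*(-25) = -25/3 ≈ -8.3333)
a(O) = 12*O (a(O) = 6*(O + O) = 6*(2*O) = 12*O)
a((2*(-1))*2) + F*x(c, 0) = 12*((2*(-1))*2) - 25/3*(-5) = 12*(-2*2) + 125/3 = 12*(-4) + 125/3 = -48 + 125/3 = -19/3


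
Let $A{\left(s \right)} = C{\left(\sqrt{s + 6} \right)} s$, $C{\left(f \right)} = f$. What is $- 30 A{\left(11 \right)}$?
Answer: $- 330 \sqrt{17} \approx -1360.6$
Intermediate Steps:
$A{\left(s \right)} = s \sqrt{6 + s}$ ($A{\left(s \right)} = \sqrt{s + 6} s = \sqrt{6 + s} s = s \sqrt{6 + s}$)
$- 30 A{\left(11 \right)} = - 30 \cdot 11 \sqrt{6 + 11} = - 30 \cdot 11 \sqrt{17} = - 330 \sqrt{17}$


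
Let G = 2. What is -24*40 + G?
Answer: -958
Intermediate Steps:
-24*40 + G = -24*40 + 2 = -960 + 2 = -958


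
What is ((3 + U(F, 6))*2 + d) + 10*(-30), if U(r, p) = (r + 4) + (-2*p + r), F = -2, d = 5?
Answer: -313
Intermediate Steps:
U(r, p) = 4 - 2*p + 2*r (U(r, p) = (4 + r) + (r - 2*p) = 4 - 2*p + 2*r)
((3 + U(F, 6))*2 + d) + 10*(-30) = ((3 + (4 - 2*6 + 2*(-2)))*2 + 5) + 10*(-30) = ((3 + (4 - 12 - 4))*2 + 5) - 300 = ((3 - 12)*2 + 5) - 300 = (-9*2 + 5) - 300 = (-18 + 5) - 300 = -13 - 300 = -313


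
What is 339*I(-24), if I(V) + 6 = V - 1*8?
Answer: -12882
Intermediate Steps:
I(V) = -14 + V (I(V) = -6 + (V - 1*8) = -6 + (V - 8) = -6 + (-8 + V) = -14 + V)
339*I(-24) = 339*(-14 - 24) = 339*(-38) = -12882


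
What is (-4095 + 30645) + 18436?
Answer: 44986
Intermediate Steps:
(-4095 + 30645) + 18436 = 26550 + 18436 = 44986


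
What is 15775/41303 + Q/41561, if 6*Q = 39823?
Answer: 5578558019/10299563898 ≈ 0.54163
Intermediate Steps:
Q = 39823/6 (Q = (1/6)*39823 = 39823/6 ≈ 6637.2)
15775/41303 + Q/41561 = 15775/41303 + (39823/6)/41561 = 15775*(1/41303) + (39823/6)*(1/41561) = 15775/41303 + 39823/249366 = 5578558019/10299563898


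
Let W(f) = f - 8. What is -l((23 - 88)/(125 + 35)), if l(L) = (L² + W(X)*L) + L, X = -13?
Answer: -8489/1024 ≈ -8.2900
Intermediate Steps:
W(f) = -8 + f
l(L) = L² - 20*L (l(L) = (L² + (-8 - 13)*L) + L = (L² - 21*L) + L = L² - 20*L)
-l((23 - 88)/(125 + 35)) = -(23 - 88)/(125 + 35)*(-20 + (23 - 88)/(125 + 35)) = -(-65/160)*(-20 - 65/160) = -(-65*1/160)*(-20 - 65*1/160) = -(-13)*(-20 - 13/32)/32 = -(-13)*(-653)/(32*32) = -1*8489/1024 = -8489/1024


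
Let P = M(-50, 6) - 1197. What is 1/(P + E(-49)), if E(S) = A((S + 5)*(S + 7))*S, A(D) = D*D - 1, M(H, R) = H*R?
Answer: -1/167341544 ≈ -5.9758e-9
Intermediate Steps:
A(D) = -1 + D² (A(D) = D² - 1 = -1 + D²)
E(S) = S*(-1 + (5 + S)²*(7 + S)²) (E(S) = (-1 + ((S + 5)*(S + 7))²)*S = (-1 + ((5 + S)*(7 + S))²)*S = (-1 + (5 + S)²*(7 + S)²)*S = S*(-1 + (5 + S)²*(7 + S)²))
P = -1497 (P = -50*6 - 1197 = -300 - 1197 = -1497)
1/(P + E(-49)) = 1/(-1497 - 49*(-1 + (35 + (-49)² + 12*(-49))²)) = 1/(-1497 - 49*(-1 + (35 + 2401 - 588)²)) = 1/(-1497 - 49*(-1 + 1848²)) = 1/(-1497 - 49*(-1 + 3415104)) = 1/(-1497 - 49*3415103) = 1/(-1497 - 167340047) = 1/(-167341544) = -1/167341544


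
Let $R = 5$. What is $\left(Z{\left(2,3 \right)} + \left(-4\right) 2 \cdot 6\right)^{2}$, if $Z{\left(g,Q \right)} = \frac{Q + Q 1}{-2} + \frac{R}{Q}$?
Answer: $\frac{21904}{9} \approx 2433.8$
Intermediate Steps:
$Z{\left(g,Q \right)} = - Q + \frac{5}{Q}$ ($Z{\left(g,Q \right)} = \frac{Q + Q 1}{-2} + \frac{5}{Q} = \left(Q + Q\right) \left(- \frac{1}{2}\right) + \frac{5}{Q} = 2 Q \left(- \frac{1}{2}\right) + \frac{5}{Q} = - Q + \frac{5}{Q}$)
$\left(Z{\left(2,3 \right)} + \left(-4\right) 2 \cdot 6\right)^{2} = \left(\left(\left(-1\right) 3 + \frac{5}{3}\right) + \left(-4\right) 2 \cdot 6\right)^{2} = \left(\left(-3 + 5 \cdot \frac{1}{3}\right) - 48\right)^{2} = \left(\left(-3 + \frac{5}{3}\right) - 48\right)^{2} = \left(- \frac{4}{3} - 48\right)^{2} = \left(- \frac{148}{3}\right)^{2} = \frac{21904}{9}$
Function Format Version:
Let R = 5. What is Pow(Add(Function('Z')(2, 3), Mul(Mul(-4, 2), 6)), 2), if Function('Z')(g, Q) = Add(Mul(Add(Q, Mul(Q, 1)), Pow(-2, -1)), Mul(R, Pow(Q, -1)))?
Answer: Rational(21904, 9) ≈ 2433.8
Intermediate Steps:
Function('Z')(g, Q) = Add(Mul(-1, Q), Mul(5, Pow(Q, -1))) (Function('Z')(g, Q) = Add(Mul(Add(Q, Mul(Q, 1)), Pow(-2, -1)), Mul(5, Pow(Q, -1))) = Add(Mul(Add(Q, Q), Rational(-1, 2)), Mul(5, Pow(Q, -1))) = Add(Mul(Mul(2, Q), Rational(-1, 2)), Mul(5, Pow(Q, -1))) = Add(Mul(-1, Q), Mul(5, Pow(Q, -1))))
Pow(Add(Function('Z')(2, 3), Mul(Mul(-4, 2), 6)), 2) = Pow(Add(Add(Mul(-1, 3), Mul(5, Pow(3, -1))), Mul(Mul(-4, 2), 6)), 2) = Pow(Add(Add(-3, Mul(5, Rational(1, 3))), Mul(-8, 6)), 2) = Pow(Add(Add(-3, Rational(5, 3)), -48), 2) = Pow(Add(Rational(-4, 3), -48), 2) = Pow(Rational(-148, 3), 2) = Rational(21904, 9)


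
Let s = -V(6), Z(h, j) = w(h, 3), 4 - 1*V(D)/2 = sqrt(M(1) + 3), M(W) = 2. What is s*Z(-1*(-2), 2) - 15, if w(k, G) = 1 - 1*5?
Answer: 17 - 8*sqrt(5) ≈ -0.88854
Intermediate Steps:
w(k, G) = -4 (w(k, G) = 1 - 5 = -4)
V(D) = 8 - 2*sqrt(5) (V(D) = 8 - 2*sqrt(2 + 3) = 8 - 2*sqrt(5))
Z(h, j) = -4
s = -8 + 2*sqrt(5) (s = -(8 - 2*sqrt(5)) = -8 + 2*sqrt(5) ≈ -3.5279)
s*Z(-1*(-2), 2) - 15 = (-8 + 2*sqrt(5))*(-4) - 15 = (32 - 8*sqrt(5)) - 15 = 17 - 8*sqrt(5)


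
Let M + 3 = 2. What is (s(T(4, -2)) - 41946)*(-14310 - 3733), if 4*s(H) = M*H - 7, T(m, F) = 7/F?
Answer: 6054779725/8 ≈ 7.5685e+8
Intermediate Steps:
M = -1 (M = -3 + 2 = -1)
s(H) = -7/4 - H/4 (s(H) = (-H - 7)/4 = (-7 - H)/4 = -7/4 - H/4)
(s(T(4, -2)) - 41946)*(-14310 - 3733) = ((-7/4 - 7/(4*(-2))) - 41946)*(-14310 - 3733) = ((-7/4 - 7*(-1)/(4*2)) - 41946)*(-18043) = ((-7/4 - ¼*(-7/2)) - 41946)*(-18043) = ((-7/4 + 7/8) - 41946)*(-18043) = (-7/8 - 41946)*(-18043) = -335575/8*(-18043) = 6054779725/8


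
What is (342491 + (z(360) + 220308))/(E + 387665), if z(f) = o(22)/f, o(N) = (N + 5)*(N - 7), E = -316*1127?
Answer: 4502401/252264 ≈ 17.848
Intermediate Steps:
E = -356132
o(N) = (-7 + N)*(5 + N) (o(N) = (5 + N)*(-7 + N) = (-7 + N)*(5 + N))
z(f) = 405/f (z(f) = (-35 + 22**2 - 2*22)/f = (-35 + 484 - 44)/f = 405/f)
(342491 + (z(360) + 220308))/(E + 387665) = (342491 + (405/360 + 220308))/(-356132 + 387665) = (342491 + (405*(1/360) + 220308))/31533 = (342491 + (9/8 + 220308))*(1/31533) = (342491 + 1762473/8)*(1/31533) = (4502401/8)*(1/31533) = 4502401/252264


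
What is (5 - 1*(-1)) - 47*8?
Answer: -370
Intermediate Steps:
(5 - 1*(-1)) - 47*8 = (5 + 1) - 376 = 6 - 376 = -370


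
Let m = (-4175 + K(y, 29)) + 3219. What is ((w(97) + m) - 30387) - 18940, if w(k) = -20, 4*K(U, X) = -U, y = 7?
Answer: -201219/4 ≈ -50305.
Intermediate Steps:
K(U, X) = -U/4 (K(U, X) = (-U)/4 = -U/4)
m = -3831/4 (m = (-4175 - 1/4*7) + 3219 = (-4175 - 7/4) + 3219 = -16707/4 + 3219 = -3831/4 ≈ -957.75)
((w(97) + m) - 30387) - 18940 = ((-20 - 3831/4) - 30387) - 18940 = (-3911/4 - 30387) - 18940 = -125459/4 - 18940 = -201219/4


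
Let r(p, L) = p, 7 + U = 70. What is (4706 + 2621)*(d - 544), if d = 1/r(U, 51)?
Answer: -251103617/63 ≈ -3.9858e+6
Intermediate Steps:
U = 63 (U = -7 + 70 = 63)
d = 1/63 ≈ 0.015873
(4706 + 2621)*(d - 544) = (4706 + 2621)*(1/63 - 544) = 7327*(-34271/63) = -251103617/63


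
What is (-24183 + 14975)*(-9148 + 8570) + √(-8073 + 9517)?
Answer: 5322262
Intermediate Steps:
(-24183 + 14975)*(-9148 + 8570) + √(-8073 + 9517) = -9208*(-578) + √1444 = 5322224 + 38 = 5322262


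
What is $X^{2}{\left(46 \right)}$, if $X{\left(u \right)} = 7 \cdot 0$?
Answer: $0$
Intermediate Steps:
$X{\left(u \right)} = 0$
$X^{2}{\left(46 \right)} = 0^{2} = 0$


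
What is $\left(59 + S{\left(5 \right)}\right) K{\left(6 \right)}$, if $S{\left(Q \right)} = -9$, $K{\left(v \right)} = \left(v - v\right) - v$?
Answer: $-300$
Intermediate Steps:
$K{\left(v \right)} = - v$ ($K{\left(v \right)} = 0 - v = - v$)
$\left(59 + S{\left(5 \right)}\right) K{\left(6 \right)} = \left(59 - 9\right) \left(\left(-1\right) 6\right) = 50 \left(-6\right) = -300$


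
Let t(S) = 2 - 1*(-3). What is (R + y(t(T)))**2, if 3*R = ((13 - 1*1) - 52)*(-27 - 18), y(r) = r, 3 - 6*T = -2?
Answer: 366025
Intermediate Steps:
T = 5/6 (T = 1/2 - 1/6*(-2) = 1/2 + 1/3 = 5/6 ≈ 0.83333)
t(S) = 5 (t(S) = 2 + 3 = 5)
R = 600 (R = (((13 - 1*1) - 52)*(-27 - 18))/3 = (((13 - 1) - 52)*(-45))/3 = ((12 - 52)*(-45))/3 = (-40*(-45))/3 = (1/3)*1800 = 600)
(R + y(t(T)))**2 = (600 + 5)**2 = 605**2 = 366025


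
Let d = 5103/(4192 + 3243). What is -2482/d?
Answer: -18453670/5103 ≈ -3616.2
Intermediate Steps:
d = 5103/7435 ≈ 0.68635
-2482/d = -2482/5103/7435 = -2482*7435/5103 = -18453670/5103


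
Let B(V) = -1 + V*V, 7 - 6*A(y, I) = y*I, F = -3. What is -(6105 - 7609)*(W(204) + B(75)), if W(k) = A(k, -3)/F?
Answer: 75660976/9 ≈ 8.4068e+6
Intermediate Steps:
A(y, I) = 7/6 - I*y/6 (A(y, I) = 7/6 - y*I/6 = 7/6 - I*y/6)
B(V) = -1 + V²
W(k) = -7/18 - k/6 (W(k) = (7/6 - ⅙*(-3)*k)/(-3) = (7/6 + k/2)*(-⅓) = -7/18 - k/6)
-(6105 - 7609)*(W(204) + B(75)) = -(6105 - 7609)*((-7/18 - ⅙*204) + (-1 + 75²)) = -(-1504)*((-7/18 - 34) + (-1 + 5625)) = -(-1504)*(-619/18 + 5624) = -(-1504)*100613/18 = -1*(-75660976/9) = 75660976/9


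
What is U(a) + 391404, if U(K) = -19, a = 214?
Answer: 391385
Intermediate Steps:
U(a) + 391404 = -19 + 391404 = 391385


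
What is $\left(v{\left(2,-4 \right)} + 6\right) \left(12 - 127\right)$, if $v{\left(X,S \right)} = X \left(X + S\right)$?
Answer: $-230$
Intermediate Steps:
$v{\left(X,S \right)} = X \left(S + X\right)$
$\left(v{\left(2,-4 \right)} + 6\right) \left(12 - 127\right) = \left(2 \left(-4 + 2\right) + 6\right) \left(12 - 127\right) = \left(2 \left(-2\right) + 6\right) \left(-115\right) = \left(-4 + 6\right) \left(-115\right) = 2 \left(-115\right) = -230$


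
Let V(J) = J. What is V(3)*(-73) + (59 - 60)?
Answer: -220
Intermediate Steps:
V(3)*(-73) + (59 - 60) = 3*(-73) + (59 - 60) = -219 - 1 = -220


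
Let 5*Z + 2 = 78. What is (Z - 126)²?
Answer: 306916/25 ≈ 12277.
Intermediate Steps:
Z = 76/5 (Z = -⅖ + (⅕)*78 = -⅖ + 78/5 = 76/5 ≈ 15.200)
(Z - 126)² = (76/5 - 126)² = (-554/5)² = 306916/25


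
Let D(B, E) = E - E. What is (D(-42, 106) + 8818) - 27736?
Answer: -18918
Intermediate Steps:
D(B, E) = 0
(D(-42, 106) + 8818) - 27736 = (0 + 8818) - 27736 = 8818 - 27736 = -18918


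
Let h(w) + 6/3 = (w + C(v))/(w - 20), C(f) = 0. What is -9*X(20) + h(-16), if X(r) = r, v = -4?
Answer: -1634/9 ≈ -181.56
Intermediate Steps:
h(w) = -2 + w/(-20 + w) (h(w) = -2 + (w + 0)/(w - 20) = -2 + w/(-20 + w))
-9*X(20) + h(-16) = -9*20 + (40 - 1*(-16))/(-20 - 16) = -180 + (40 + 16)/(-36) = -180 - 1/36*56 = -180 - 14/9 = -1634/9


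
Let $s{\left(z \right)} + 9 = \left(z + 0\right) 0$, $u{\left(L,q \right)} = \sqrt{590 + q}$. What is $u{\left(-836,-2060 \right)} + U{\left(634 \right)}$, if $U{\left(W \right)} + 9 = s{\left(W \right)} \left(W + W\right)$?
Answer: $-11421 + 7 i \sqrt{30} \approx -11421.0 + 38.341 i$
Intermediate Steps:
$s{\left(z \right)} = -9$ ($s{\left(z \right)} = -9 + \left(z + 0\right) 0 = -9 + z 0 = -9 + 0 = -9$)
$U{\left(W \right)} = -9 - 18 W$ ($U{\left(W \right)} = -9 - 9 \left(W + W\right) = -9 - 9 \cdot 2 W = -9 - 18 W$)
$u{\left(-836,-2060 \right)} + U{\left(634 \right)} = \sqrt{590 - 2060} - 11421 = \sqrt{-1470} - 11421 = 7 i \sqrt{30} - 11421 = -11421 + 7 i \sqrt{30}$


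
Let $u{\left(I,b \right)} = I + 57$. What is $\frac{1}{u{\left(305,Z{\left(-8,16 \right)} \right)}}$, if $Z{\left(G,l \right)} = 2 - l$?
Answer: $\frac{1}{362} \approx 0.0027624$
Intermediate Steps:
$u{\left(I,b \right)} = 57 + I$
$\frac{1}{u{\left(305,Z{\left(-8,16 \right)} \right)}} = \frac{1}{57 + 305} = \frac{1}{362}$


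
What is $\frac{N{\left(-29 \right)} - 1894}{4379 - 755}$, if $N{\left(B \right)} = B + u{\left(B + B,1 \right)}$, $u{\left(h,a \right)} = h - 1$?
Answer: $- \frac{991}{1812} \approx -0.54691$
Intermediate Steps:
$u{\left(h,a \right)} = -1 + h$
$N{\left(B \right)} = -1 + 3 B$ ($N{\left(B \right)} = B + \left(-1 + \left(B + B\right)\right) = B + \left(-1 + 2 B\right) = -1 + 3 B$)
$\frac{N{\left(-29 \right)} - 1894}{4379 - 755} = \frac{\left(-1 + 3 \left(-29\right)\right) - 1894}{4379 - 755} = \frac{\left(-1 - 87\right) - 1894}{3624} = \left(-88 - 1894\right) \frac{1}{3624} = \left(-1982\right) \frac{1}{3624} = - \frac{991}{1812}$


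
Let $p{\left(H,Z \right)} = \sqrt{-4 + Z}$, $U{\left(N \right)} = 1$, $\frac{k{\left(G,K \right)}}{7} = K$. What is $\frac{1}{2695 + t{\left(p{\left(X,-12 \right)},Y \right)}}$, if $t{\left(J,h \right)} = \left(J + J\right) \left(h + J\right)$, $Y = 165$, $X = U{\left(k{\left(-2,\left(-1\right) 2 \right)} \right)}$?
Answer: $\frac{2663}{8833969} - \frac{1320 i}{8833969} \approx 0.00030145 - 0.00014942 i$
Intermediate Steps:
$k{\left(G,K \right)} = 7 K$
$X = 1$
$t{\left(J,h \right)} = 2 J \left(J + h\right)$
$\frac{1}{2695 + t{\left(p{\left(X,-12 \right)},Y \right)}} = \frac{1}{2695 + 2 \sqrt{-4 - 12} \left(\sqrt{-4 - 12} + 165\right)} = \frac{1}{2695 + 2 \sqrt{-16} \left(\sqrt{-16} + 165\right)} = \frac{1}{2695 + 2 \cdot 4 i \left(4 i + 165\right)} = \frac{1}{2695 + 2 \cdot 4 i \left(165 + 4 i\right)} = \frac{1}{2695 + 8 i \left(165 + 4 i\right)}$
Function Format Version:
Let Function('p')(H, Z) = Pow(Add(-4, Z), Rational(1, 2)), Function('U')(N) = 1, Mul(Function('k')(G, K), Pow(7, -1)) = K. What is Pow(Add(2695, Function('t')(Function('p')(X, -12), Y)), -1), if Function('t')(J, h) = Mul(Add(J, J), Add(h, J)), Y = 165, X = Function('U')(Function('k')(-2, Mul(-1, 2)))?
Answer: Add(Rational(2663, 8833969), Mul(Rational(-1320, 8833969), I)) ≈ Add(0.00030145, Mul(-0.00014942, I))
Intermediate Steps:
Function('k')(G, K) = Mul(7, K)
X = 1
Function('t')(J, h) = Mul(2, J, Add(J, h)) (Function('t')(J, h) = Mul(Mul(2, J), Add(J, h)) = Mul(2, J, Add(J, h)))
Pow(Add(2695, Function('t')(Function('p')(X, -12), Y)), -1) = Pow(Add(2695, Mul(2, Pow(Add(-4, -12), Rational(1, 2)), Add(Pow(Add(-4, -12), Rational(1, 2)), 165))), -1) = Pow(Add(2695, Mul(2, Pow(-16, Rational(1, 2)), Add(Pow(-16, Rational(1, 2)), 165))), -1) = Pow(Add(2695, Mul(2, Mul(4, I), Add(Mul(4, I), 165))), -1) = Pow(Add(2695, Mul(2, Mul(4, I), Add(165, Mul(4, I)))), -1) = Pow(Add(2695, Mul(8, I, Add(165, Mul(4, I)))), -1)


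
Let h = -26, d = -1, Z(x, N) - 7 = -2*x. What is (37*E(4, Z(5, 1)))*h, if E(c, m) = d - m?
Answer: -1924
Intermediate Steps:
Z(x, N) = 7 - 2*x
E(c, m) = -1 - m
(37*E(4, Z(5, 1)))*h = (37*(-1 - (7 - 2*5)))*(-26) = (37*(-1 - (7 - 10)))*(-26) = (37*(-1 - 1*(-3)))*(-26) = (37*(-1 + 3))*(-26) = (37*2)*(-26) = 74*(-26) = -1924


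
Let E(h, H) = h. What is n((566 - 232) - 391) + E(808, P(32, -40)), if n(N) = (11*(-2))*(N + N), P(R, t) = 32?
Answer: 3316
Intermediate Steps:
n(N) = -44*N
n((566 - 232) - 391) + E(808, P(32, -40)) = -44*((566 - 232) - 391) + 808 = -44*(334 - 391) + 808 = -44*(-57) + 808 = 2508 + 808 = 3316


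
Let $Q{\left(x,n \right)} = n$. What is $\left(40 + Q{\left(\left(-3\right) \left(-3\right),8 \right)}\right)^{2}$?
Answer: $2304$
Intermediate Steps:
$\left(40 + Q{\left(\left(-3\right) \left(-3\right),8 \right)}\right)^{2} = \left(40 + 8\right)^{2} = 48^{2} = 2304$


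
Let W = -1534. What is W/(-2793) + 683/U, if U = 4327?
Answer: 8545237/12085311 ≈ 0.70708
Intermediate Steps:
W/(-2793) + 683/U = -1534/(-2793) + 683/4327 = -1534*(-1/2793) + 683*(1/4327) = 1534/2793 + 683/4327 = 8545237/12085311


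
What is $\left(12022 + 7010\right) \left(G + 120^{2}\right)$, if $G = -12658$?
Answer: $33153744$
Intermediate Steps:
$\left(12022 + 7010\right) \left(G + 120^{2}\right) = \left(12022 + 7010\right) \left(-12658 + 120^{2}\right) = 19032 \left(-12658 + 14400\right) = 19032 \cdot 1742 = 33153744$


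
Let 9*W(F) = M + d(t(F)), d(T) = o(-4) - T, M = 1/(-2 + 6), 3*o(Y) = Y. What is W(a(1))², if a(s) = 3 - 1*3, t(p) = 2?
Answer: 1369/11664 ≈ 0.11737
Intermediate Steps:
o(Y) = Y/3
M = ¼ (M = 1/4 = ¼ ≈ 0.25000)
d(T) = -4/3 - T (d(T) = (⅓)*(-4) - T = -4/3 - T)
a(s) = 0 (a(s) = 3 - 3 = 0)
W(F) = -37/108 (W(F) = (¼ + (-4/3 - 1*2))/9 = (¼ + (-4/3 - 2))/9 = (¼ - 10/3)/9 = (⅑)*(-37/12) = -37/108)
W(a(1))² = (-37/108)² = 1369/11664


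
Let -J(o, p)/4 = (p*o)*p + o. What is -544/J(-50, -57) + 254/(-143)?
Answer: -794124/446875 ≈ -1.7771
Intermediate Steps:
J(o, p) = -4*o - 4*o*p² (J(o, p) = -4*((p*o)*p + o) = -4*((o*p)*p + o) = -4*(o*p² + o) = -4*(o + o*p²) = -4*o - 4*o*p²)
-544/J(-50, -57) + 254/(-143) = -544*1/(200*(1 + (-57)²)) + 254/(-143) = -544*1/(200*(1 + 3249)) + 254*(-1/143) = -544/((-4*(-50)*3250)) - 254/143 = -544/650000 - 254/143 = -544*1/650000 - 254/143 = -34/40625 - 254/143 = -794124/446875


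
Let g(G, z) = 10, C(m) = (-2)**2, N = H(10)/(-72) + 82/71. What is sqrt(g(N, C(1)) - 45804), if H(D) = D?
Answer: I*sqrt(45794) ≈ 214.0*I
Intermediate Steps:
N = 2597/2556 (N = 10/(-72) + 82/71 = 10*(-1/72) + 82*(1/71) = -5/36 + 82/71 = 2597/2556 ≈ 1.0160)
C(m) = 4
sqrt(g(N, C(1)) - 45804) = sqrt(10 - 45804) = sqrt(-45794) = I*sqrt(45794)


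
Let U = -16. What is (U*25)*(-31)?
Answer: 12400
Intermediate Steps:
(U*25)*(-31) = -16*25*(-31) = -400*(-31) = 12400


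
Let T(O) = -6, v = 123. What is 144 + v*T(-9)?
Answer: -594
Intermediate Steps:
144 + v*T(-9) = 144 + 123*(-6) = 144 - 738 = -594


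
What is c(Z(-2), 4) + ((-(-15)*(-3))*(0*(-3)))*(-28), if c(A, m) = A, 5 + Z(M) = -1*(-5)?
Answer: 0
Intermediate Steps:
Z(M) = 0 (Z(M) = -5 - 1*(-5) = -5 + 5 = 0)
c(Z(-2), 4) + ((-(-15)*(-3))*(0*(-3)))*(-28) = 0 + ((-(-15)*(-3))*(0*(-3)))*(-28) = 0 + (-3*15*0)*(-28) = 0 - 45*0*(-28) = 0 + 0*(-28) = 0 + 0 = 0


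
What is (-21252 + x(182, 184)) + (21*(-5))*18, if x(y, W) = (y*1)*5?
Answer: -22232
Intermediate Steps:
x(y, W) = 5*y (x(y, W) = y*5 = 5*y)
(-21252 + x(182, 184)) + (21*(-5))*18 = (-21252 + 5*182) + (21*(-5))*18 = (-21252 + 910) - 105*18 = -20342 - 1890 = -22232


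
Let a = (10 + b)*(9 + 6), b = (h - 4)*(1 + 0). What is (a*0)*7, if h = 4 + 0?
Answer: 0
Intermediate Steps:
h = 4
b = 0 (b = (4 - 4)*(1 + 0) = 0*1 = 0)
a = 150 (a = (10 + 0)*(9 + 6) = 10*15 = 150)
(a*0)*7 = (150*0)*7 = 0*7 = 0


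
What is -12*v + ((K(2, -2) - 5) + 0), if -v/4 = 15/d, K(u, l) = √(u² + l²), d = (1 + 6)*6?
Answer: 85/7 + 2*√2 ≈ 14.971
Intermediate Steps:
d = 42 (d = 7*6 = 42)
K(u, l) = √(l² + u²)
v = -10/7 (v = -60/42 = -4*5/14 = -10/7 ≈ -1.4286)
-12*v + ((K(2, -2) - 5) + 0) = -12*(-10/7) + ((√((-2)² + 2²) - 5) + 0) = 120/7 + ((√(4 + 4) - 5) + 0) = 120/7 + ((√8 - 5) + 0) = 120/7 + ((2*√2 - 5) + 0) = 120/7 + ((-5 + 2*√2) + 0) = 120/7 + (-5 + 2*√2) = 85/7 + 2*√2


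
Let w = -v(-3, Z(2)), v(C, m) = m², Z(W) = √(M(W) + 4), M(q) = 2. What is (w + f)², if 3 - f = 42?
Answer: 2025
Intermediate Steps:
Z(W) = √6 (Z(W) = √(2 + 4) = √6)
f = -39 (f = 3 - 1*42 = 3 - 42 = -39)
w = -6 (w = -(√6)² = -1*6 = -6)
(w + f)² = (-6 - 39)² = (-45)² = 2025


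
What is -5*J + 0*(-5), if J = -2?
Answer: 10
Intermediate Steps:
-5*J + 0*(-5) = -5*(-2) + 0*(-5) = 10 + 0 = 10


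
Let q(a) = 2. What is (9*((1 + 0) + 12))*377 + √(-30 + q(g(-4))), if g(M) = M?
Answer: 44109 + 2*I*√7 ≈ 44109.0 + 5.2915*I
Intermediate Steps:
(9*((1 + 0) + 12))*377 + √(-30 + q(g(-4))) = (9*((1 + 0) + 12))*377 + √(-30 + 2) = (9*(1 + 12))*377 + √(-28) = (9*13)*377 + 2*I*√7 = 117*377 + 2*I*√7 = 44109 + 2*I*√7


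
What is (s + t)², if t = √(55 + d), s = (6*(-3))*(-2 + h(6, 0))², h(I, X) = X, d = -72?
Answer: (72 - I*√17)² ≈ 5167.0 - 593.73*I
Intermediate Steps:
s = -72 (s = (6*(-3))*(-2 + 0)² = -18*(-2)² = -18*4 = -72)
t = I*√17 (t = √(55 - 72) = √(-17) = I*√17 ≈ 4.1231*I)
(s + t)² = (-72 + I*√17)²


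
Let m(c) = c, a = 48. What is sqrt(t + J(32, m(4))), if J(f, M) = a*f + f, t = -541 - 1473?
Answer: I*sqrt(446) ≈ 21.119*I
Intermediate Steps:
t = -2014
J(f, M) = 49*f (J(f, M) = 48*f + f = 49*f)
sqrt(t + J(32, m(4))) = sqrt(-2014 + 49*32) = sqrt(-2014 + 1568) = sqrt(-446) = I*sqrt(446)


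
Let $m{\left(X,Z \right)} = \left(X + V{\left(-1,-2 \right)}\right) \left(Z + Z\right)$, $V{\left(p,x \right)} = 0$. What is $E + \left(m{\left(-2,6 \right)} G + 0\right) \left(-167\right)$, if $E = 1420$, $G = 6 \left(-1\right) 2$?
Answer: $-46676$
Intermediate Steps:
$G = -12$ ($G = \left(-6\right) 2 = -12$)
$m{\left(X,Z \right)} = 2 X Z$ ($m{\left(X,Z \right)} = \left(X + 0\right) \left(Z + Z\right) = X 2 Z = 2 X Z$)
$E + \left(m{\left(-2,6 \right)} G + 0\right) \left(-167\right) = 1420 + \left(2 \left(-2\right) 6 \left(-12\right) + 0\right) \left(-167\right) = 1420 + \left(\left(-24\right) \left(-12\right) + 0\right) \left(-167\right) = 1420 + \left(288 + 0\right) \left(-167\right) = 1420 + 288 \left(-167\right) = 1420 - 48096 = -46676$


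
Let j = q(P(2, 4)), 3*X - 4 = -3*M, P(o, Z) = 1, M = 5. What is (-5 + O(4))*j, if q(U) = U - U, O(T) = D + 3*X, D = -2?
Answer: 0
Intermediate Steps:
X = -11/3 (X = 4/3 + (-3*5)/3 = 4/3 + (⅓)*(-15) = 4/3 - 5 = -11/3 ≈ -3.6667)
O(T) = -13 (O(T) = -2 + 3*(-11/3) = -2 - 11 = -13)
q(U) = 0
j = 0
(-5 + O(4))*j = (-5 - 13)*0 = -18*0 = 0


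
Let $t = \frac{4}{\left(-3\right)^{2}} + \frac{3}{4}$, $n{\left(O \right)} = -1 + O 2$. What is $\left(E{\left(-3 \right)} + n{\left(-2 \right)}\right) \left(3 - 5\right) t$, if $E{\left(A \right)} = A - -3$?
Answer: $\frac{215}{18} \approx 11.944$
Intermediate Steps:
$E{\left(A \right)} = 3 + A$ ($E{\left(A \right)} = A + 3 = 3 + A$)
$n{\left(O \right)} = -1 + 2 O$
$t = \frac{43}{36}$ ($t = \frac{4}{9} + 3 \cdot \frac{1}{4} = 4 \cdot \frac{1}{9} + \frac{3}{4} = \frac{4}{9} + \frac{3}{4} = \frac{43}{36} \approx 1.1944$)
$\left(E{\left(-3 \right)} + n{\left(-2 \right)}\right) \left(3 - 5\right) t = \left(\left(3 - 3\right) + \left(-1 + 2 \left(-2\right)\right)\right) \left(3 - 5\right) \frac{43}{36} = \left(0 - 5\right) \left(\left(-2\right) \frac{43}{36}\right) = \left(0 - 5\right) \left(- \frac{43}{18}\right) = \left(-5\right) \left(- \frac{43}{18}\right) = \frac{215}{18}$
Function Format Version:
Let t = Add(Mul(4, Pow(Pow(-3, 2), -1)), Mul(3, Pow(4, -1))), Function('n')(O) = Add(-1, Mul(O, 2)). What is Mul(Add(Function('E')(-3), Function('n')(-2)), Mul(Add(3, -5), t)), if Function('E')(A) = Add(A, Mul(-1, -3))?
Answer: Rational(215, 18) ≈ 11.944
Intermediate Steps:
Function('E')(A) = Add(3, A) (Function('E')(A) = Add(A, 3) = Add(3, A))
Function('n')(O) = Add(-1, Mul(2, O))
t = Rational(43, 36) (t = Add(Mul(4, Pow(9, -1)), Mul(3, Rational(1, 4))) = Add(Mul(4, Rational(1, 9)), Rational(3, 4)) = Add(Rational(4, 9), Rational(3, 4)) = Rational(43, 36) ≈ 1.1944)
Mul(Add(Function('E')(-3), Function('n')(-2)), Mul(Add(3, -5), t)) = Mul(Add(Add(3, -3), Add(-1, Mul(2, -2))), Mul(Add(3, -5), Rational(43, 36))) = Mul(Add(0, Add(-1, -4)), Mul(-2, Rational(43, 36))) = Mul(Add(0, -5), Rational(-43, 18)) = Mul(-5, Rational(-43, 18)) = Rational(215, 18)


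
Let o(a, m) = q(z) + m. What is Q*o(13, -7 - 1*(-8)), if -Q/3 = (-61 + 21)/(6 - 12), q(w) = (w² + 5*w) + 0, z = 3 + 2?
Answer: -1020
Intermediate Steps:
z = 5
q(w) = w² + 5*w
Q = -20 (Q = -3*(-61 + 21)/(6 - 12) = -(-120)/(-6) = -(-120)*(-1)/6 = -3*20/3 = -20)
o(a, m) = 50 + m (o(a, m) = 5*(5 + 5) + m = 5*10 + m = 50 + m)
Q*o(13, -7 - 1*(-8)) = -20*(50 + (-7 - 1*(-8))) = -20*(50 + (-7 + 8)) = -20*(50 + 1) = -20*51 = -1020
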